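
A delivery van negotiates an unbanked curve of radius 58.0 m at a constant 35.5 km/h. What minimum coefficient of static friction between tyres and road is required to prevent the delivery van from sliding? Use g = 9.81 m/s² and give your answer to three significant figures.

0.171

v = 35.5/3.6 = 9.861 m/s.
Friction provides the centripetal force: μ_s m g = m v²/r, so μ_s = v²/(g r) = (9.861)²/(9.81 × 58.0) = 97.24/569.0 = 0.1709.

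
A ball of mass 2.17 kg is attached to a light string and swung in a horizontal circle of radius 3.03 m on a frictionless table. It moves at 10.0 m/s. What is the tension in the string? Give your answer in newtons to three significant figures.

71.6 N

The tension is the only horizontal force, so it supplies the full centripetal force: T = m v²/r = 2.17 × (10.00)²/3.03 = 2.17 × 100.0/3.03 = 71.62 N.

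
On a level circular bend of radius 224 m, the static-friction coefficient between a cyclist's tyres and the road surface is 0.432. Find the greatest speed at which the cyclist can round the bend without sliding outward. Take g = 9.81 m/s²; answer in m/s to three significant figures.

30.8 m/s

The only inward force on a level bend is static friction, so at the limit f_s = μ_s N = μ_s m g = m v²/r.
Mass cancels: v_max = √(μ_s g r) = √(0.432 × 9.81 × 224) = √949.3 = 30.81 m/s.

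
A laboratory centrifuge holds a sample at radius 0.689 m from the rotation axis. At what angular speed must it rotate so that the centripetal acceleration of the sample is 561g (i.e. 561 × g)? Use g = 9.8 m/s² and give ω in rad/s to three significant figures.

Centripetal acceleration a_c = ω²r. Setting ω²r = 561g:
ω = √(561g / r) = √(561 × 9.8 / 0.689) = √7979 = 89.33 rad/s.

89.3 rad/s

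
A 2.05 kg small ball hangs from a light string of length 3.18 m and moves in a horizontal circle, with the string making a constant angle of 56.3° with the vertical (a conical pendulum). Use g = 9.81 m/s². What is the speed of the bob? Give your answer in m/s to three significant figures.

The radius of the circle is r = L sinθ = 3.18 × sin 56.3° = 2.646 m.
Horizontally T sinθ = mv²/r and vertically T cosθ = mg, so tanθ = v²/(rg).
v = √(r g tanθ) = √(2.646 × 9.81 × 1.499) = √38.92 = 6.238 m/s.

6.24 m/s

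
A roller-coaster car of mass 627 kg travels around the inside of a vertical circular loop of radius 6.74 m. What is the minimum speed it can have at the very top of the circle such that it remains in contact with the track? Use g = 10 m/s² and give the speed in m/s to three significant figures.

8.21 m/s

At the highest point the centre is directly below, so both the weight and N act inward: N + mg = mv²/r.
At minimum speed N → 0, so mg = mv_min²/r ⇒ v_min = √(g r) = √(10.0 × 6.74) = 8.210 m/s.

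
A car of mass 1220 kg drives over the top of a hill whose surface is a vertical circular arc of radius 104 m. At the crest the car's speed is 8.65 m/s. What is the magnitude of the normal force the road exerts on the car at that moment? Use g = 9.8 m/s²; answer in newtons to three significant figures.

At the crest the centripetal acceleration points downward (toward the centre of the arc), so mg − N = mv²/r.
N = m(g − v²/r) = 1220 × (9.8 − (8.65)²/104) = 1220 × (9.8 − 0.7194) = 1220 × 9.081 = 11080 N.

11100 N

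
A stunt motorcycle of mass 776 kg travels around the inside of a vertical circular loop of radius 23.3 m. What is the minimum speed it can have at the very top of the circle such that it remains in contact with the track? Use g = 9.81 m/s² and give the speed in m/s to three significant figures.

At the top, both weight mg and N point toward the centre: N + mg = mv²/r.
At minimum speed N → 0, so mg = mv_min²/r ⇒ v_min = √(g r) = √(9.81 × 23.3) = 15.12 m/s.

15.1 m/s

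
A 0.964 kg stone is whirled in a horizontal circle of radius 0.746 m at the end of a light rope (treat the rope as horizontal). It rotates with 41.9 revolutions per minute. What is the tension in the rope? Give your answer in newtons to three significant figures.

13.8 N

ω = 41.9 rev/min × 2π/60 = 4.388 rad/s, so v = ωr = 4.388 × 0.746 = 3.273 m/s.
The tension is the only horizontal force, so it supplies the full centripetal force: T = m v²/r = 0.964 × (3.273)²/0.746 = 0.964 × 10.71/0.746 = 13.85 N.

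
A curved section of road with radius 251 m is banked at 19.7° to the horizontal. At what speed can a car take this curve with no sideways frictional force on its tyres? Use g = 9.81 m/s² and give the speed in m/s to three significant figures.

29.7 m/s

On a frictionless banked curve, N sinθ = mv²/r and N cosθ = mg, so tanθ = v²/(rg).
v = √(r g tanθ) = √(251 × 9.81 × tan 19.7°) = √(251 × 9.81 × 0.3581) = √881.6 = 29.69 m/s.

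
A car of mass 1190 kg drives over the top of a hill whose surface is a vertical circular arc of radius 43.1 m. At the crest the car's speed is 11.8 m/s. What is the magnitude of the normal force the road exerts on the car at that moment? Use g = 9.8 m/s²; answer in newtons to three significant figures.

7820 N

At the crest the centripetal acceleration points downward (toward the centre of the arc), so mg − N = mv²/r.
N = m(g − v²/r) = 1190 × (9.8 − (11.8)²/43.1) = 1190 × (9.8 − 3.231) = 1190 × 6.569 = 7818 N.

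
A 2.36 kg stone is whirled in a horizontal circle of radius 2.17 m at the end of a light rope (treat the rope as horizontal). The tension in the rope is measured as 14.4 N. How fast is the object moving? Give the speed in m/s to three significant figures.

T = m v²/r ⇒ v = √(T r / m) = √(14.4 × 2.17 / 2.36) = √13.24 = 3.639 m/s.

3.64 m/s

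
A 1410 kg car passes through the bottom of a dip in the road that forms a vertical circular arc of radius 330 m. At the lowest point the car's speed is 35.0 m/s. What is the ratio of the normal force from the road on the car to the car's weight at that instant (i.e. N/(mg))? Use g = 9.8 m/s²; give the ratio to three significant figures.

At the bottom, N − mg = mv²/r, so N = m(v²/r + g) and N/(mg) = v²/(rg) + 1 = (35.0)²/(330 × 9.8) + 1 = 0.3788 + 1 = 1.379.

1.38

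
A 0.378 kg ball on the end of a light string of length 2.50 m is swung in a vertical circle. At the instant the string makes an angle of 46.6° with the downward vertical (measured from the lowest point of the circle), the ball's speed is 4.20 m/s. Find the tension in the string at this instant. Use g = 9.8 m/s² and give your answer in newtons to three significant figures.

Take the radial direction toward the centre of the circle as positive. The component of the weight along the string toward the centre is −mg cos φ (φ measured from the bottom), so Newton's second law along the string gives T − mg cos φ = m v²/r.
cos 46.6° = 0.6871, so T = m(v²/r + g cos φ) = 0.378 × ((4.20)²/2.50 + 9.8 × 0.6871) = 0.378 × (7.056 + (6.733)) = 0.378 × 13.79 = 5.212 N.

5.21 N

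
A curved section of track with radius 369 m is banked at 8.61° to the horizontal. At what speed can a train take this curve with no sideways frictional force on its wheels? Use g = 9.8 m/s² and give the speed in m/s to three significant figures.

23.4 m/s

On a frictionless banked curve, N sinθ = mv²/r and N cosθ = mg, so tanθ = v²/(rg).
v = √(r g tanθ) = √(369 × 9.8 × tan 8.61°) = √(369 × 9.8 × 0.1514) = √547.5 = 23.40 m/s.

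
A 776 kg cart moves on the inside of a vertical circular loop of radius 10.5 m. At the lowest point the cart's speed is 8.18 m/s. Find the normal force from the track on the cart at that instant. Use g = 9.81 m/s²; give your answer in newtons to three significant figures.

12600 N

At the lowest point, N points up (toward the centre) and the weight mg points down (away from the centre), so the net inward force is N − mg = mv²/r.
N = m(v²/r + g) = 776 × ((8.18)²/10.5 + 9.81) = 776 × (6.373 + 9.81) = 776 × 16.18 = 12560 N.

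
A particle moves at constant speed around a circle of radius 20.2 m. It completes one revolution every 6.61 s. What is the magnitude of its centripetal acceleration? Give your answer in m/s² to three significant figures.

v = 2πr/T = 2π × 20.2/6.61 = 19.20 m/s.
a_c = v²/r = (19.20)²/20.2 = 368.7/20.2 = 18.25 m/s².

18.3 m/s²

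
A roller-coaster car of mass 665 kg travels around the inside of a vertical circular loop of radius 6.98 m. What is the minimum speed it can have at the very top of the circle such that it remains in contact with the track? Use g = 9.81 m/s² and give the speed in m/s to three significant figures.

8.27 m/s

At the top, both weight mg and N point toward the centre: N + mg = mv²/r.
At minimum speed N → 0, so mg = mv_min²/r ⇒ v_min = √(g r) = √(9.81 × 6.98) = 8.275 m/s.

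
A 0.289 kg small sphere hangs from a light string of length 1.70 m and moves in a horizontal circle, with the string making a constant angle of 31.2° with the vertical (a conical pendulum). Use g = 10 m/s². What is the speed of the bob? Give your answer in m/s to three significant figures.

2.31 m/s

The radius of the circle is r = L sinθ = 1.70 × sin 31.2° = 0.8806 m.
Horizontally T sinθ = mv²/r and vertically T cosθ = mg, so tanθ = v²/(rg).
v = √(r g tanθ) = √(0.8806 × 10.0 × 0.6056) = √5.333 = 2.309 m/s.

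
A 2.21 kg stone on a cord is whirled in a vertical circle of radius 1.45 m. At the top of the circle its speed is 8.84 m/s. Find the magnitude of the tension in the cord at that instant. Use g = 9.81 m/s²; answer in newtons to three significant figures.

97.4 N

At the top, both T and the weight mg point inward (toward the centre), so T + mg = mv²/r.
T = m(v²/r − g) = 2.21 × ((8.84)²/1.45 − 9.81) = 2.21 × (53.89 − 9.81) = 2.21 × 44.08 = 97.42 N.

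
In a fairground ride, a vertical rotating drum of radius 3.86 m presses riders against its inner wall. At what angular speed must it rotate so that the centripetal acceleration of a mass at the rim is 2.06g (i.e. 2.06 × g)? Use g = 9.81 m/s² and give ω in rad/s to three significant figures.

Centripetal acceleration a_c = ω²r. Setting ω²r = 2.06g:
ω = √(2.06g / r) = √(2.06 × 9.81 / 3.86) = √5.235 = 2.288 rad/s.

2.29 rad/s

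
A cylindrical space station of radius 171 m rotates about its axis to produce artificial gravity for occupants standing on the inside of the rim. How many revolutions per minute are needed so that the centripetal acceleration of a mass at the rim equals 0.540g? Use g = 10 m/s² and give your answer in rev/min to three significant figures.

Require ω²r = 0.540g, so ω = √(0.540 × 10.0/171) = 0.1777 rad/s.
In rev/min: ω × 60/(2π) = 0.1777 × 60/(2π) = 1.697 rev/min.

1.70 rev/min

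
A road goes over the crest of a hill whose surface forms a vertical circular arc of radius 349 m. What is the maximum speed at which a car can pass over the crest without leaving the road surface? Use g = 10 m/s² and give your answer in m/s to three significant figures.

At the crest the centre of the circle is below the car, so the net downward (centripetal) force is mg − N = mv²/r.
The car leaves the road when N → 0, giving v_max = √(g r) = √(10.0 × 349) = 59.08 m/s.

59.1 m/s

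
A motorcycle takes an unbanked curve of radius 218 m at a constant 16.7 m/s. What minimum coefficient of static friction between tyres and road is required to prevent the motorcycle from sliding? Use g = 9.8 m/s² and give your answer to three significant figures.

Friction provides the centripetal force: μ_s m g = m v²/r, so μ_s = v²/(g r) = (16.70)²/(9.8 × 218) = 278.9/2136 = 0.1305.

0.131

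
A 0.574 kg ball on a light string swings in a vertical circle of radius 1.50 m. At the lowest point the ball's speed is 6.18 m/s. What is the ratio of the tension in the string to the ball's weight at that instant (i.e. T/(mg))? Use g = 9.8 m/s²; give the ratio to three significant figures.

3.60

At the bottom, T − mg = mv²/r, so T = m(v²/r + g) and T/(mg) = v²/(rg) + 1 = (6.18)²/(1.50 × 9.8) + 1 = 2.598 + 1 = 3.598.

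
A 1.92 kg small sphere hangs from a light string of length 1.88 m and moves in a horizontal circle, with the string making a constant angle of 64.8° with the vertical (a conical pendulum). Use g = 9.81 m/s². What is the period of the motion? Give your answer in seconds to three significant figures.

r = L sinθ = 1.701 m. From T sinθ = mω²r and T cosθ = mg: tanθ = ω²r/g, so ω² = g tanθ / r = g/(L cosθ).
ω = √(g/(L cosθ)) = √(9.81/(1.88 × 0.4258)) = √12.26 = 3.501 rad/s.
Period = 2π/ω = 1.795 s.

1.79 s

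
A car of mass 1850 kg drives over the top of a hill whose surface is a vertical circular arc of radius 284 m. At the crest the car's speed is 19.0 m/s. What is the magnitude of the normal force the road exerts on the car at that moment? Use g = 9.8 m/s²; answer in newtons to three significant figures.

15800 N

At the crest the centripetal acceleration points downward (toward the centre of the arc), so mg − N = mv²/r.
N = m(g − v²/r) = 1850 × (9.8 − (19.0)²/284) = 1850 × (9.8 − 1.271) = 1850 × 8.529 = 15780 N.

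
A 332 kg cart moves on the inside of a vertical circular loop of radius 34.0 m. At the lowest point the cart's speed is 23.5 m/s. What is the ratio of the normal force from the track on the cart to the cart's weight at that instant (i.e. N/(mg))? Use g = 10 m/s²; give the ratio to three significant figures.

2.62

At the bottom, N − mg = mv²/r, so N = m(v²/r + g) and N/(mg) = v²/(rg) + 1 = (23.5)²/(34.0 × 10.0) + 1 = 1.624 + 1 = 2.624.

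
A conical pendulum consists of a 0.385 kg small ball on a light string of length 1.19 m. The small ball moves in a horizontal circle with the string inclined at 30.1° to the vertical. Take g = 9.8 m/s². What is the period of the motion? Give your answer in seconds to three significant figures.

2.04 s

r = L sinθ = 0.5968 m. From T sinθ = mω²r and T cosθ = mg: tanθ = ω²r/g, so ω² = g tanθ / r = g/(L cosθ).
ω = √(g/(L cosθ)) = √(9.8/(1.19 × 0.8652)) = √9.519 = 3.085 rad/s.
Period = 2π/ω = 2.037 s.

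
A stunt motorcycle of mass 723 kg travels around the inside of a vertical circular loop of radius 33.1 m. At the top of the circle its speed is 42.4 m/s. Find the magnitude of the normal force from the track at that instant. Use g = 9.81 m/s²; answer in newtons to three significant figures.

32200 N

At the top, both N and the weight mg point inward (toward the centre), so N + mg = mv²/r.
N = m(v²/r − g) = 723 × ((42.4)²/33.1 − 9.81) = 723 × (54.31 − 9.81) = 723 × 44.50 = 32180 N.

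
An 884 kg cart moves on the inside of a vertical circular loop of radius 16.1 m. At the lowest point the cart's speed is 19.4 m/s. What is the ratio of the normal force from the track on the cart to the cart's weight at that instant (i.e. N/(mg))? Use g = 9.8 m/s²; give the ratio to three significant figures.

3.39

At the bottom, N − mg = mv²/r, so N = m(v²/r + g) and N/(mg) = v²/(rg) + 1 = (19.4)²/(16.1 × 9.8) + 1 = 2.385 + 1 = 3.385.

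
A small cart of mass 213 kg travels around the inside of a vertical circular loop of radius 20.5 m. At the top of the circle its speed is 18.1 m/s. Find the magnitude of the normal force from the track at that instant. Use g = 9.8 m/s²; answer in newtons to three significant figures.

1320 N

At the top, both N and the weight mg point inward (toward the centre), so N + mg = mv²/r.
N = m(v²/r − g) = 213 × ((18.1)²/20.5 − 9.8) = 213 × (15.98 − 9.8) = 213 × 6.181 = 1317 N.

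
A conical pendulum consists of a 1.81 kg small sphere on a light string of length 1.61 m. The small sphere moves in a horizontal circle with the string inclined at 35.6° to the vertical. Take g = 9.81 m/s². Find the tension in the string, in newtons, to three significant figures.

Vertically the bob has no acceleration, so T cosθ = mg.
T = mg/cosθ = 1.81 × 9.81 / cos 35.6° = 17.76/0.8131 = 21.84 N.

21.8 N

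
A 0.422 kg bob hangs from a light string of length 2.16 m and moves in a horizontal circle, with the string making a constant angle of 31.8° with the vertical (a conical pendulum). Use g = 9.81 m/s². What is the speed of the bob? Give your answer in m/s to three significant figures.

2.63 m/s

The radius of the circle is r = L sinθ = 2.16 × sin 31.8° = 1.138 m.
Horizontally T sinθ = mv²/r and vertically T cosθ = mg, so tanθ = v²/(rg).
v = √(r g tanθ) = √(1.138 × 9.81 × 0.6200) = √6.923 = 2.631 m/s.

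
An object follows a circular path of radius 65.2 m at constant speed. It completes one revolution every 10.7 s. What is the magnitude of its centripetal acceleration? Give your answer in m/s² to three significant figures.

22.5 m/s²

v = 2πr/T = 2π × 65.2/10.7 = 38.29 m/s.
a_c = v²/r = (38.29)²/65.2 = 1466/65.2 = 22.48 m/s².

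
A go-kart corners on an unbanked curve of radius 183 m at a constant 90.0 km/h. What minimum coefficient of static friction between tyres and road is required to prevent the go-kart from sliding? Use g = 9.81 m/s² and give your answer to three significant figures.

v = 90.0/3.6 = 25.00 m/s.
Friction provides the centripetal force: μ_s m g = m v²/r, so μ_s = v²/(g r) = (25.00)²/(9.81 × 183) = 625.0/1795 = 0.3481.

0.348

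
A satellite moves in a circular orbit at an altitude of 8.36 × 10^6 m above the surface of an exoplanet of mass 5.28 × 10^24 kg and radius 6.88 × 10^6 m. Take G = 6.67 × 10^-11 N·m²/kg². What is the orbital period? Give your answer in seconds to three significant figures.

r = R + h = 6.88 × 10^6 + 8.36 × 10^6 = 1.524 × 10^7 m. Gravity provides the centripetal force: G M m / r² = m v² / r ⇒ v = √(GM/r) = 4807 m/s.
T = 2πr/v = 2π × 1.524 × 10^7 / 4807 = 19920 s.

19900 s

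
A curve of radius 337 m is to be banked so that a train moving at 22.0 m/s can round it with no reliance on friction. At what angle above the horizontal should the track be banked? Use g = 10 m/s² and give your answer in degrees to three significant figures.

With no friction, the horizontal component of the normal force provides the centripetal force: N sinθ = mv²/r, while N cosθ = mg vertically.
Dividing: tanθ = v²/(r g) = (22.0)²/(337 × 10.0) = 484.0/3370 = 0.1436.
θ = arctan(0.1436) = 8.173°.

8.17°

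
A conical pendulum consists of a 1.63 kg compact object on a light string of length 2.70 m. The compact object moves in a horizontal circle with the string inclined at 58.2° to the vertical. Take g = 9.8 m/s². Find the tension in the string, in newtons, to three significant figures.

30.3 N

Vertically the bob has no acceleration, so T cosθ = mg.
T = mg/cosθ = 1.63 × 9.8 / cos 58.2° = 15.97/0.5270 = 30.31 N.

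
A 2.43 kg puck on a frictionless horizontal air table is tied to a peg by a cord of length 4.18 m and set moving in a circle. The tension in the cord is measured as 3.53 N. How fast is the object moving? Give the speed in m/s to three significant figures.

T = m v²/r ⇒ v = √(T r / m) = √(3.53 × 4.18 / 2.43) = √6.072 = 2.464 m/s.

2.46 m/s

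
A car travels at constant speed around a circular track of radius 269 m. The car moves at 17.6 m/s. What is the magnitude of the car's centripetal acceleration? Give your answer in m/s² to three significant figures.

1.15 m/s²

a_c = v²/r = (17.60)²/269 = 309.8/269 = 1.152 m/s².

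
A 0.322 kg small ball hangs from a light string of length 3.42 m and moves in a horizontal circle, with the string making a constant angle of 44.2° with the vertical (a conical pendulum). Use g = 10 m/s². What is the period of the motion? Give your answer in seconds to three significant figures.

3.11 s

r = L sinθ = 2.384 m. From T sinθ = mω²r and T cosθ = mg: tanθ = ω²r/g, so ω² = g tanθ / r = g/(L cosθ).
ω = √(g/(L cosθ)) = √(10.0/(3.42 × 0.7169)) = √4.079 = 2.020 rad/s.
Period = 2π/ω = 3.111 s.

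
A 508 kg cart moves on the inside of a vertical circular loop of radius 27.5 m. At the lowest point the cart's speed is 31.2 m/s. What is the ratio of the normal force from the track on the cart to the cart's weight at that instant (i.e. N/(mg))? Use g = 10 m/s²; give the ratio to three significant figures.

At the bottom, N − mg = mv²/r, so N = m(v²/r + g) and N/(mg) = v²/(rg) + 1 = (31.2)²/(27.5 × 10.0) + 1 = 3.540 + 1 = 4.540.

4.54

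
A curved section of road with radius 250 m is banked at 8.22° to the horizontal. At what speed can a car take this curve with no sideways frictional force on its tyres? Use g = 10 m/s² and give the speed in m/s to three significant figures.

On a frictionless banked curve, N sinθ = mv²/r and N cosθ = mg, so tanθ = v²/(rg).
v = √(r g tanθ) = √(250 × 10.0 × tan 8.22°) = √(250 × 10.0 × 0.1445) = √361.1 = 19.00 m/s.

19.0 m/s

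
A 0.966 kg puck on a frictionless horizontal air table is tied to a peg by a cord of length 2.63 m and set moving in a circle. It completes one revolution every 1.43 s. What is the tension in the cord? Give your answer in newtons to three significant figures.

49.0 N

v = 2πr/T = 2π × 2.63/1.43 = 11.56 m/s.
The tension is the only horizontal force, so it supplies the full centripetal force: T = m v²/r = 0.966 × (11.56)²/2.63 = 0.966 × 133.5/2.63 = 49.05 N.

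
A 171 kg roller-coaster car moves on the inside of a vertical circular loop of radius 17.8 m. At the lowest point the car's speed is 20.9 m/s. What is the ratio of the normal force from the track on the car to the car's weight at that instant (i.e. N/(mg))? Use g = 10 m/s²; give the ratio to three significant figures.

3.45

At the bottom, N − mg = mv²/r, so N = m(v²/r + g) and N/(mg) = v²/(rg) + 1 = (20.9)²/(17.8 × 10.0) + 1 = 2.454 + 1 = 3.454.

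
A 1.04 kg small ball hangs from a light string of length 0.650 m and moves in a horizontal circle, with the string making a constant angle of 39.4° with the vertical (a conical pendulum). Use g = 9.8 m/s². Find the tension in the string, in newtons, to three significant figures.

13.2 N

Vertically the bob has no acceleration, so T cosθ = mg.
T = mg/cosθ = 1.04 × 9.8 / cos 39.4° = 10.19/0.7727 = 13.19 N.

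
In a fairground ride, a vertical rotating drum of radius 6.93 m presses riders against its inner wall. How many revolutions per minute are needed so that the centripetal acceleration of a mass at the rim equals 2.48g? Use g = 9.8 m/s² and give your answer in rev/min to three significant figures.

Require ω²r = 2.48g, so ω = √(2.48 × 9.8/6.93) = 1.873 rad/s.
In rev/min: ω × 60/(2π) = 1.873 × 60/(2π) = 17.88 rev/min.

17.9 rev/min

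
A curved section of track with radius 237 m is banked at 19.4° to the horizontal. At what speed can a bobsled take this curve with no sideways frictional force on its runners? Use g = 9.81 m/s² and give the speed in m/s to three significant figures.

On a frictionless banked curve, N sinθ = mv²/r and N cosθ = mg, so tanθ = v²/(rg).
v = √(r g tanθ) = √(237 × 9.81 × tan 19.4°) = √(237 × 9.81 × 0.3522) = √818.8 = 28.61 m/s.

28.6 m/s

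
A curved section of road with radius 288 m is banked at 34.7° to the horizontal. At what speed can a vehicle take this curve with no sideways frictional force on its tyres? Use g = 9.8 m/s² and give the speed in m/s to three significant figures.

On a frictionless banked curve, N sinθ = mv²/r and N cosθ = mg, so tanθ = v²/(rg).
v = √(r g tanθ) = √(288 × 9.8 × tan 34.7°) = √(288 × 9.8 × 0.6924) = √1954 = 44.21 m/s.

44.2 m/s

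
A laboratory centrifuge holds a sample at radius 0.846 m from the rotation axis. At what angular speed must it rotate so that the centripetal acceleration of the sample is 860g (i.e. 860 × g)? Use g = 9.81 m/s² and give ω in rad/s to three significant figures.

99.9 rad/s

Centripetal acceleration a_c = ω²r. Setting ω²r = 860g:
ω = √(860g / r) = √(860 × 9.81 / 0.846) = √9972 = 99.86 rad/s.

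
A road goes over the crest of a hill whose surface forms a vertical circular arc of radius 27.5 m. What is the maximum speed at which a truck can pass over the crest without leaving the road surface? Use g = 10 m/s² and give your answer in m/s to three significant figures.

16.6 m/s

At the crest the centre of the circle is below the truck, so the net downward (centripetal) force is mg − N = mv²/r.
The truck leaves the road when N → 0, giving v_max = √(g r) = √(10.0 × 27.5) = 16.58 m/s.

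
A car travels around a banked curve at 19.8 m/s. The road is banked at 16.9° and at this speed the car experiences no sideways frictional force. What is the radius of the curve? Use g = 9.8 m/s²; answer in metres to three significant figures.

132 m

Frictionless banking: tanθ = v²/(rg), so r = v²/(g tanθ).
r = (19.8)²/(9.8 × tan 16.9°) = 392.0/(9.8 × 0.3038) = 392.0/2.977 = 131.7 m.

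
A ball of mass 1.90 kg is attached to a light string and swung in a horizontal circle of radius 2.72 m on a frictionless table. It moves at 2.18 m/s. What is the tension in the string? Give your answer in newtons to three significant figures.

The tension is the only horizontal force, so it supplies the full centripetal force: T = m v²/r = 1.90 × (2.180)²/2.72 = 1.90 × 4.752/2.72 = 3.320 N.

3.32 N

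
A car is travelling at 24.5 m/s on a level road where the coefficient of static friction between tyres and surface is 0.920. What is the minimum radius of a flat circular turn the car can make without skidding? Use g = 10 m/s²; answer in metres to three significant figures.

At the limit, μ_s m g = m v²/r, so r_min = v²/(μ_s g) = (24.5)²/(0.920 × 10.0) = 600.2/9.200 = 65.24 m.

65.2 m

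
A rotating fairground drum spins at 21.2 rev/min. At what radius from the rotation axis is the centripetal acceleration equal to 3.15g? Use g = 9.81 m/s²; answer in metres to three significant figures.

ω = 21.2 rev/min × 2π/60 = 2.220 rad/s.
a_c = ω²r = 3.15g ⇒ r = 3.15 × 9.81 / (2.220)² = 30.90/4.929 = 6.270 m.

6.27 m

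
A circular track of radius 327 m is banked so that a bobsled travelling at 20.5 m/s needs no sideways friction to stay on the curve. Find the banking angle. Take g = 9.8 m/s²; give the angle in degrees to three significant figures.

7.47°

With no friction, the horizontal component of the normal force provides the centripetal force: N sinθ = mv²/r, while N cosθ = mg vertically.
Dividing: tanθ = v²/(r g) = (20.5)²/(327 × 9.8) = 420.2/3205 = 0.1311.
θ = arctan(0.1311) = 7.471°.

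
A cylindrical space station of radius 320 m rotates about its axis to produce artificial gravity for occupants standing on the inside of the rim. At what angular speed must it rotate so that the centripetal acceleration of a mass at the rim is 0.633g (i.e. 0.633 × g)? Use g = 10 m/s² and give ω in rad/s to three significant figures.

0.141 rad/s

Centripetal acceleration a_c = ω²r. Setting ω²r = 0.633g:
ω = √(0.633g / r) = √(0.633 × 10.0 / 320) = √0.01978 = 0.1406 rad/s.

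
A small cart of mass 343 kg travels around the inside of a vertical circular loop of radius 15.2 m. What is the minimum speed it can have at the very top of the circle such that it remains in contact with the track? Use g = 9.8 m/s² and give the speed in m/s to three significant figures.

At the highest point the centre is directly below, so both the weight and N act inward: N + mg = mv²/r.
At minimum speed N → 0, so mg = mv_min²/r ⇒ v_min = √(g r) = √(9.8 × 15.2) = 12.20 m/s.

12.2 m/s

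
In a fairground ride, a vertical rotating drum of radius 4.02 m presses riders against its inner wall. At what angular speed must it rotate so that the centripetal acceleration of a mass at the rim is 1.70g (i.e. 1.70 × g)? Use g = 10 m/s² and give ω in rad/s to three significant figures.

Centripetal acceleration a_c = ω²r. Setting ω²r = 1.70g:
ω = √(1.70g / r) = √(1.70 × 10.0 / 4.02) = √4.229 = 2.056 rad/s.

2.06 rad/s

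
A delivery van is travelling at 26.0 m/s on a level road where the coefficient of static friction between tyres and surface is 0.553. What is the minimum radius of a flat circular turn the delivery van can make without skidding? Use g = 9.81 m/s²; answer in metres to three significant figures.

125 m

At the limit, μ_s m g = m v²/r, so r_min = v²/(μ_s g) = (26.0)²/(0.553 × 9.81) = 676.0/5.425 = 124.6 m.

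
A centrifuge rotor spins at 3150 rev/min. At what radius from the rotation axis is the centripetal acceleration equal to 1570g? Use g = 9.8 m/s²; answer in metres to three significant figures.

0.141 m

ω = 3150 rev/min × 2π/60 = 329.9 rad/s.
a_c = ω²r = 1570g ⇒ r = 1570 × 9.8 / (329.9)² = 15390/108800 = 0.1414 m.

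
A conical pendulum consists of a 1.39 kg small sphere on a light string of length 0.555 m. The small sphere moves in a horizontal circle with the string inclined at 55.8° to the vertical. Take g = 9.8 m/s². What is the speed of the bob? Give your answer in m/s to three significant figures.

The radius of the circle is r = L sinθ = 0.555 × sin 55.8° = 0.4590 m.
Horizontally T sinθ = mv²/r and vertically T cosθ = mg, so tanθ = v²/(rg).
v = √(r g tanθ) = √(0.4590 × 9.8 × 1.471) = √6.619 = 2.573 m/s.

2.57 m/s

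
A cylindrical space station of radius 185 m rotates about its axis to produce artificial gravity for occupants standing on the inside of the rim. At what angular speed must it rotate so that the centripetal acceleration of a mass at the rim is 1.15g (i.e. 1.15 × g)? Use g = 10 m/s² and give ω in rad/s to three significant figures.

Centripetal acceleration a_c = ω²r. Setting ω²r = 1.15g:
ω = √(1.15g / r) = √(1.15 × 10.0 / 185) = √0.06216 = 0.2493 rad/s.

0.249 rad/s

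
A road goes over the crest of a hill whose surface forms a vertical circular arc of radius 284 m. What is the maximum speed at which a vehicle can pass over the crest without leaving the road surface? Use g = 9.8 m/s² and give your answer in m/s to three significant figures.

52.8 m/s

At the crest the centre of the circle is below the vehicle, so the net downward (centripetal) force is mg − N = mv²/r.
The vehicle leaves the road when N → 0, giving v_max = √(g r) = √(9.8 × 284) = 52.76 m/s.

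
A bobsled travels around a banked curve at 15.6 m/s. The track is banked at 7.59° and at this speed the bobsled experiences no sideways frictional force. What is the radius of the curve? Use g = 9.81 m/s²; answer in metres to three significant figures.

Frictionless banking: tanθ = v²/(rg), so r = v²/(g tanθ).
r = (15.6)²/(9.81 × tan 7.59°) = 243.4/(9.81 × 0.1333) = 243.4/1.307 = 186.2 m.

186 m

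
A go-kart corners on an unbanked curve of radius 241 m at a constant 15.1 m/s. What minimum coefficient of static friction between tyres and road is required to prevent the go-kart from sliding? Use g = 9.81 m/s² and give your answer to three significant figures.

0.0964

Friction provides the centripetal force: μ_s m g = m v²/r, so μ_s = v²/(g r) = (15.10)²/(9.81 × 241) = 228.0/2364 = 0.09644.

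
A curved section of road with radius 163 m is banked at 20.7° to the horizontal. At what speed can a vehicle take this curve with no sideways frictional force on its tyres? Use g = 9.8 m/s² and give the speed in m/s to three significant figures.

On a frictionless banked curve, N sinθ = mv²/r and N cosθ = mg, so tanθ = v²/(rg).
v = √(r g tanθ) = √(163 × 9.8 × tan 20.7°) = √(163 × 9.8 × 0.3779) = √603.6 = 24.57 m/s.

24.6 m/s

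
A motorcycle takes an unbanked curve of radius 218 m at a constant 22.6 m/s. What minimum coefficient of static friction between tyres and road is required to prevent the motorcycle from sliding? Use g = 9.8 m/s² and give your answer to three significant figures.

Friction provides the centripetal force: μ_s m g = m v²/r, so μ_s = v²/(g r) = (22.60)²/(9.8 × 218) = 510.8/2136 = 0.2391.

0.239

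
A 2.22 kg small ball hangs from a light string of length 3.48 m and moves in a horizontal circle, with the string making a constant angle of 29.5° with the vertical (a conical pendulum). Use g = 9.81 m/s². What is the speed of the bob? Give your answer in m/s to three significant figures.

The radius of the circle is r = L sinθ = 3.48 × sin 29.5° = 1.714 m.
Horizontally T sinθ = mv²/r and vertically T cosθ = mg, so tanθ = v²/(rg).
v = √(r g tanθ) = √(1.714 × 9.81 × 0.5658) = √9.511 = 3.084 m/s.

3.08 m/s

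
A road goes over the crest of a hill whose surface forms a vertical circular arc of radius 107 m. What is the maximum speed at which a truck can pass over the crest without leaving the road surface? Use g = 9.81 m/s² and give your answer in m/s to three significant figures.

32.4 m/s

At the crest the centre of the circle is below the truck, so the net downward (centripetal) force is mg − N = mv²/r.
The truck leaves the road when N → 0, giving v_max = √(g r) = √(9.81 × 107) = 32.40 m/s.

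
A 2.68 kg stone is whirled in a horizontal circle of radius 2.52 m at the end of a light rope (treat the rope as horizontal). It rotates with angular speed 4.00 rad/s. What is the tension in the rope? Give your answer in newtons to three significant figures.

108 N

v = ωr = 4.00 × 2.52 = 10.08 m/s.
The tension is the only horizontal force, so it supplies the full centripetal force: T = m v²/r = 2.68 × (10.08)²/2.52 = 2.68 × 101.6/2.52 = 108.1 N.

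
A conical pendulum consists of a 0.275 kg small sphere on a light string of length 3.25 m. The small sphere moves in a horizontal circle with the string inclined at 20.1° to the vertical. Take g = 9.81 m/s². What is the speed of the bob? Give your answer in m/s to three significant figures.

2.00 m/s

The radius of the circle is r = L sinθ = 3.25 × sin 20.1° = 1.117 m.
Horizontally T sinθ = mv²/r and vertically T cosθ = mg, so tanθ = v²/(rg).
v = √(r g tanθ) = √(1.117 × 9.81 × 0.3659) = √4.010 = 2.002 m/s.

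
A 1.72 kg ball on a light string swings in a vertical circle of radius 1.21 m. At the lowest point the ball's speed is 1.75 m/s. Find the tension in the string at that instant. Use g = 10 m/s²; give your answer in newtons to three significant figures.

21.6 N

At the lowest point, T points up (toward the centre) and the weight mg points down (away from the centre), so the net inward force is T − mg = mv²/r.
T = m(v²/r + g) = 1.72 × ((1.75)²/1.21 + 10.0) = 1.72 × (2.531 + 10.0) = 1.72 × 12.53 = 21.55 N.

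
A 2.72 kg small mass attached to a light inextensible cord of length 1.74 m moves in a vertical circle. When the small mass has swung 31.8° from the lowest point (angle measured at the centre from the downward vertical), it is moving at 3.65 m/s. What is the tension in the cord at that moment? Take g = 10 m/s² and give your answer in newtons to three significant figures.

Take the radial direction toward the centre of the circle as positive. The component of the weight along the string toward the centre is −mg cos φ (φ measured from the bottom), so Newton's second law along the string gives T − mg cos φ = m v²/r.
cos 31.8° = 0.8499, so T = m(v²/r + g cos φ) = 2.72 × ((3.65)²/1.74 + 10.0 × 0.8499) = 2.72 × (7.657 + (8.499)) = 2.72 × 16.16 = 43.94 N.

43.9 N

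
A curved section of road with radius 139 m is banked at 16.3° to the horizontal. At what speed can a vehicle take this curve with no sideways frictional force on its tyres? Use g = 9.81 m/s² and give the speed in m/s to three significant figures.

On a frictionless banked curve, N sinθ = mv²/r and N cosθ = mg, so tanθ = v²/(rg).
v = √(r g tanθ) = √(139 × 9.81 × tan 16.3°) = √(139 × 9.81 × 0.2924) = √398.7 = 19.97 m/s.

20.0 m/s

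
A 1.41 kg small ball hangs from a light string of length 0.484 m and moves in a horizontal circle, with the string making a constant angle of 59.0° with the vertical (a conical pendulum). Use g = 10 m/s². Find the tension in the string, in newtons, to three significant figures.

27.4 N

Vertically the bob has no acceleration, so T cosθ = mg.
T = mg/cosθ = 1.41 × 10.0 / cos 59.0° = 14.10/0.5150 = 27.38 N.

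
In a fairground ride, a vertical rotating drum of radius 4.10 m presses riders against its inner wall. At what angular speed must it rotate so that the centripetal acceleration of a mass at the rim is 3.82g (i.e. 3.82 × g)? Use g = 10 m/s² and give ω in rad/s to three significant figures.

3.05 rad/s

Centripetal acceleration a_c = ω²r. Setting ω²r = 3.82g:
ω = √(3.82g / r) = √(3.82 × 10.0 / 4.10) = √9.317 = 3.052 rad/s.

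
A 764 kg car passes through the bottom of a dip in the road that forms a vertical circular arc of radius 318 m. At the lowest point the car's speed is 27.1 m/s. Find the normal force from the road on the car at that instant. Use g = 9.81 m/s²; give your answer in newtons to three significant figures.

9260 N

At the lowest point, N points up (toward the centre) and the weight mg points down (away from the centre), so the net inward force is N − mg = mv²/r.
N = m(v²/r + g) = 764 × ((27.1)²/318 + 9.81) = 764 × (2.309 + 9.81) = 764 × 12.12 = 9259 N.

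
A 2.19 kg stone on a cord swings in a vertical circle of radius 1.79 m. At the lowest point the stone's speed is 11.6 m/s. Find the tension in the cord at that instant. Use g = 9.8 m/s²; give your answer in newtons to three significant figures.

186 N

At the lowest point, T points up (toward the centre) and the weight mg points down (away from the centre), so the net inward force is T − mg = mv²/r.
T = m(v²/r + g) = 2.19 × ((11.6)²/1.79 + 9.8) = 2.19 × (75.17 + 9.8) = 2.19 × 84.97 = 186.1 N.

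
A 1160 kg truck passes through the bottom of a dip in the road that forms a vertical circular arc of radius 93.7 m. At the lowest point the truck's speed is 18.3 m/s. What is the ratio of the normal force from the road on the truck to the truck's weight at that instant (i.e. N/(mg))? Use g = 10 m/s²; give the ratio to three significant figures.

At the bottom, N − mg = mv²/r, so N = m(v²/r + g) and N/(mg) = v²/(rg) + 1 = (18.3)²/(93.7 × 10.0) + 1 = 0.3574 + 1 = 1.357.

1.36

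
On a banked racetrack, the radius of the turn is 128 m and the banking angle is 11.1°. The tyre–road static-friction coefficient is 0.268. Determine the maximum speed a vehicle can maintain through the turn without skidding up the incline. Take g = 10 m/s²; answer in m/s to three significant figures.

At the maximum speed, friction acts down the slope at its limiting value f = μN. Radially (horizontal, toward centre): N sinθ + μN cosθ = mv²/r. Vertically: N cosθ − μN sinθ = mg.
Dividing: v² = r g (sinθ + μcosθ)/(cosθ − μsinθ).
sinθ + μcosθ = 0.1925 + 0.268×0.9813 = 0.4555; cosθ − μsinθ = 0.9813 − 0.268×0.1925 = 0.9297.
v² = 128 × 10.0 × 0.4555/0.9297 = 627.1 m²/s², so v = 25.04 m/s.

25.0 m/s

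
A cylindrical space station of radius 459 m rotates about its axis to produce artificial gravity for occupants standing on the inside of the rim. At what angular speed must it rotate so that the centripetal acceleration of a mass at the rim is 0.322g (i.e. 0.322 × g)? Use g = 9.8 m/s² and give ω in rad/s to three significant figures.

Centripetal acceleration a_c = ω²r. Setting ω²r = 0.322g:
ω = √(0.322g / r) = √(0.322 × 9.8 / 459) = √0.006875 = 0.08292 rad/s.

0.0829 rad/s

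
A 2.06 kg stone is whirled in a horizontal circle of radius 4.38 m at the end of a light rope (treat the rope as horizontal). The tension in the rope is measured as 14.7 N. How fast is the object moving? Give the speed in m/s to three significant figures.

5.59 m/s

T = m v²/r ⇒ v = √(T r / m) = √(14.7 × 4.38 / 2.06) = √31.26 = 5.591 m/s.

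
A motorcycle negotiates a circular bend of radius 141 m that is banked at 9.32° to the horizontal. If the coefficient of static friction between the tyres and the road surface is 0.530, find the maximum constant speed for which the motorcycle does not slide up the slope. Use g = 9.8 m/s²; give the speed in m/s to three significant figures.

32.4 m/s

At the maximum speed, friction acts down the slope at its limiting value f = μN. Radially (horizontal, toward centre): N sinθ + μN cosθ = mv²/r. Vertically: N cosθ − μN sinθ = mg.
Dividing: v² = r g (sinθ + μcosθ)/(cosθ − μsinθ).
sinθ + μcosθ = 0.1619 + 0.530×0.9868 = 0.6850; cosθ − μsinθ = 0.9868 − 0.530×0.1619 = 0.9010.
v² = 141 × 9.8 × 0.6850/0.9010 = 1051 m²/s², so v = 32.41 m/s.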